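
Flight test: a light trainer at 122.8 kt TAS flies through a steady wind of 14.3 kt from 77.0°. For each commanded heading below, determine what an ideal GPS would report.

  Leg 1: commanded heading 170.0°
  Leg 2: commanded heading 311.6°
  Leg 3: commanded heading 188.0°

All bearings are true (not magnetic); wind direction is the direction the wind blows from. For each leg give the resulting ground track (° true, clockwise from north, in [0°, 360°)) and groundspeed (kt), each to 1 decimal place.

Leg 1: heading 170.0°; drift +6.6° → track 176.6°, groundspeed 124.4 kt
Leg 2: heading 311.6°; drift -5.1° → track 306.5°, groundspeed 131.6 kt
Leg 3: heading 188.0°; drift +6.0° → track 194.0°, groundspeed 128.6 kt

Leg 1: track=176.6°, groundspeed=124.4 kt
Leg 2: track=306.5°, groundspeed=131.6 kt
Leg 3: track=194.0°, groundspeed=128.6 kt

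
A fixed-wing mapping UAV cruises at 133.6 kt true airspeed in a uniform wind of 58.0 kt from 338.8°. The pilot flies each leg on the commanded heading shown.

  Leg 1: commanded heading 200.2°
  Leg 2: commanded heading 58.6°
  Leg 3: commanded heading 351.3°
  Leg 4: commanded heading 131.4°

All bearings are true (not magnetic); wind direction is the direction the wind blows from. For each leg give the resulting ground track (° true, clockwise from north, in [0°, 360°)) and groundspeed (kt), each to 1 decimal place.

Leg 1: track=188.0°, groundspeed=181.2 kt
Leg 2: track=83.4°, groundspeed=135.9 kt
Leg 3: track=0.6°, groundspeed=78.0 kt
Leg 4: track=139.6°, groundspeed=187.0 kt

Leg 1: heading 200.2°; drift -12.2° → track 188.0°, groundspeed 181.2 kt
Leg 2: heading 58.6°; drift +24.8° → track 83.4°, groundspeed 135.9 kt
Leg 3: heading 351.3°; drift +9.3° → track 0.6°, groundspeed 78.0 kt
Leg 4: heading 131.4°; drift +8.2° → track 139.6°, groundspeed 187.0 kt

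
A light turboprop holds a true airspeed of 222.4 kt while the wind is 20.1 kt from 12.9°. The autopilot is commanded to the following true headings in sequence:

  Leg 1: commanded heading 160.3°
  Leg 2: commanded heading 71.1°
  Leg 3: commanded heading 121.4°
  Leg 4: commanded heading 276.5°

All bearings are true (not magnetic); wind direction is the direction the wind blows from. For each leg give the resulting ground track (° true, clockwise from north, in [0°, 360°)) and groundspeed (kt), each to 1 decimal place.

Leg 1: heading 160.3°; drift +2.6° → track 162.9°, groundspeed 239.6 kt
Leg 2: heading 71.1°; drift +4.6° → track 75.7°, groundspeed 212.5 kt
Leg 3: heading 121.4°; drift +4.8° → track 126.2°, groundspeed 229.6 kt
Leg 4: heading 276.5°; drift -5.1° → track 271.4°, groundspeed 225.5 kt

Leg 1: track=162.9°, groundspeed=239.6 kt
Leg 2: track=75.7°, groundspeed=212.5 kt
Leg 3: track=126.2°, groundspeed=229.6 kt
Leg 4: track=271.4°, groundspeed=225.5 kt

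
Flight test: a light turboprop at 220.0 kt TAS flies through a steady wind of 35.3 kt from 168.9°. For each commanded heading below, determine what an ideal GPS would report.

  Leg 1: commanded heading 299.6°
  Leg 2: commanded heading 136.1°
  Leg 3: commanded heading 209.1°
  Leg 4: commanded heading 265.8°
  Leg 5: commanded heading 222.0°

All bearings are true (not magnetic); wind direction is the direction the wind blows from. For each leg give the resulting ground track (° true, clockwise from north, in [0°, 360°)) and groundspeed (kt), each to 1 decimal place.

Leg 1: track=305.9°, groundspeed=244.5 kt
Leg 2: track=130.4°, groundspeed=191.3 kt
Leg 3: track=215.8°, groundspeed=194.4 kt
Leg 4: track=274.7°, groundspeed=227.0 kt
Leg 5: track=230.1°, groundspeed=200.8 kt

Leg 1: heading 299.6°; drift +6.3° → track 305.9°, groundspeed 244.5 kt
Leg 2: heading 136.1°; drift -5.7° → track 130.4°, groundspeed 191.3 kt
Leg 3: heading 209.1°; drift +6.7° → track 215.8°, groundspeed 194.4 kt
Leg 4: heading 265.8°; drift +8.9° → track 274.7°, groundspeed 227.0 kt
Leg 5: heading 222.0°; drift +8.1° → track 230.1°, groundspeed 200.8 kt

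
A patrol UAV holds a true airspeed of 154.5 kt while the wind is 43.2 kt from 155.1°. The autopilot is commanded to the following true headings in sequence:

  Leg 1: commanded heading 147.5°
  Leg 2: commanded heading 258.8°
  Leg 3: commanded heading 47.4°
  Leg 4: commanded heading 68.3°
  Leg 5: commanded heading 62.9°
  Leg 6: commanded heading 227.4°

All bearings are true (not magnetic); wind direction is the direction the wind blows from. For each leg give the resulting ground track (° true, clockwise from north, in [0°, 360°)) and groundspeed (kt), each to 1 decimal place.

Leg 1: heading 147.5°; drift -2.9° → track 144.6°, groundspeed 111.8 kt
Leg 2: heading 258.8°; drift +14.3° → track 273.1°, groundspeed 170.0 kt
Leg 3: heading 47.4°; drift -13.8° → track 33.6°, groundspeed 172.6 kt
Leg 4: heading 68.3°; drift -15.8° → track 52.5°, groundspeed 158.1 kt
Leg 5: heading 62.9°; drift -15.5° → track 47.4°, groundspeed 162.0 kt
Leg 6: heading 227.4°; drift +16.2° → track 243.6°, groundspeed 147.2 kt

Leg 1: track=144.6°, groundspeed=111.8 kt
Leg 2: track=273.1°, groundspeed=170.0 kt
Leg 3: track=33.6°, groundspeed=172.6 kt
Leg 4: track=52.5°, groundspeed=158.1 kt
Leg 5: track=47.4°, groundspeed=162.0 kt
Leg 6: track=243.6°, groundspeed=147.2 kt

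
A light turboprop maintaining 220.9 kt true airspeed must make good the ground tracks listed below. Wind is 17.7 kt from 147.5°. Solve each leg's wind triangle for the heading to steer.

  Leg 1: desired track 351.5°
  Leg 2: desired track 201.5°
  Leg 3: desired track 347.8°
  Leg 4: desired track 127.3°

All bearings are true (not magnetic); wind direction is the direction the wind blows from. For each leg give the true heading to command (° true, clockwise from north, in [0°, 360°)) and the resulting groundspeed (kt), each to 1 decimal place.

Leg 1: heading=353.4°, groundspeed=237.0 kt
Leg 2: heading=197.8°, groundspeed=210.0 kt
Leg 3: heading=349.4°, groundspeed=237.4 kt
Leg 4: heading=128.9°, groundspeed=204.2 kt

Leg 1: desired track 351.5°; wind correction +1.9° → command heading 353.4°, groundspeed 237.0 kt
Leg 2: desired track 201.5°; wind correction -3.7° → command heading 197.8°, groundspeed 210.0 kt
Leg 3: desired track 347.8°; wind correction +1.6° → command heading 349.4°, groundspeed 237.4 kt
Leg 4: desired track 127.3°; wind correction +1.6° → command heading 128.9°, groundspeed 204.2 kt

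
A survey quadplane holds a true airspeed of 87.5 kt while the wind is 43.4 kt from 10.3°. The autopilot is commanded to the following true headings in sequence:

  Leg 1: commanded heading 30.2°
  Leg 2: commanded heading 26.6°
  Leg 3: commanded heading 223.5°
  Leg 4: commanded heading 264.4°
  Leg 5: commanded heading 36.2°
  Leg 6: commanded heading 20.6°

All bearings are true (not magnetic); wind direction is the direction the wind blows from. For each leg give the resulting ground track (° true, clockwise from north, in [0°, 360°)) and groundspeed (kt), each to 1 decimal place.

Leg 1: track=47.8°, groundspeed=49.0 kt
Leg 2: track=41.5°, groundspeed=47.4 kt
Leg 3: track=212.6°, groundspeed=126.1 kt
Leg 4: track=241.6°, groundspeed=107.8 kt
Leg 5: track=57.6°, groundspeed=52.0 kt
Leg 6: track=30.4°, groundspeed=45.5 kt

Leg 1: heading 30.2°; drift +17.6° → track 47.8°, groundspeed 49.0 kt
Leg 2: heading 26.6°; drift +14.9° → track 41.5°, groundspeed 47.4 kt
Leg 3: heading 223.5°; drift -10.9° → track 212.6°, groundspeed 126.1 kt
Leg 4: heading 264.4°; drift -22.8° → track 241.6°, groundspeed 107.8 kt
Leg 5: heading 36.2°; drift +21.4° → track 57.6°, groundspeed 52.0 kt
Leg 6: heading 20.6°; drift +9.8° → track 30.4°, groundspeed 45.5 kt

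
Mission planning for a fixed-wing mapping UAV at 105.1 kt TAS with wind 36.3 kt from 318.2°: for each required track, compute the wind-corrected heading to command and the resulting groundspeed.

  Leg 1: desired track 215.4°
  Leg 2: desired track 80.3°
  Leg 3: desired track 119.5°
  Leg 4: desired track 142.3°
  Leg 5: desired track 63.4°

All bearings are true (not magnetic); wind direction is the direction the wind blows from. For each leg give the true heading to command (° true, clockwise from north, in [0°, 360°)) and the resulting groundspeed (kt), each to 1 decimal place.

Leg 1: heading=235.1°, groundspeed=107.0 kt
Leg 2: heading=63.3°, groundspeed=119.8 kt
Leg 3: heading=113.1°, groundspeed=138.8 kt
Leg 4: heading=143.7°, groundspeed=141.3 kt
Leg 5: heading=43.9°, groundspeed=108.6 kt

Leg 1: desired track 215.4°; wind correction +19.7° → command heading 235.1°, groundspeed 107.0 kt
Leg 2: desired track 80.3°; wind correction -17.0° → command heading 63.3°, groundspeed 119.8 kt
Leg 3: desired track 119.5°; wind correction -6.4° → command heading 113.1°, groundspeed 138.8 kt
Leg 4: desired track 142.3°; wind correction +1.4° → command heading 143.7°, groundspeed 141.3 kt
Leg 5: desired track 63.4°; wind correction -19.5° → command heading 43.9°, groundspeed 108.6 kt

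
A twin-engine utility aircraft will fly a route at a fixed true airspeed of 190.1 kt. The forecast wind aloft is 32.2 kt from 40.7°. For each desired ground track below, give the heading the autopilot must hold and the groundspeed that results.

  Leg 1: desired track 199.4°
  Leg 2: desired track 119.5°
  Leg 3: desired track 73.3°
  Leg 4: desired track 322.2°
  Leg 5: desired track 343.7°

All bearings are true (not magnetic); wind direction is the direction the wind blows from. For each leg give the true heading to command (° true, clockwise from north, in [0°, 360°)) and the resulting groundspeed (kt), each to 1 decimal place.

Leg 1: heading=195.9°, groundspeed=219.7 kt
Leg 2: heading=109.9°, groundspeed=181.2 kt
Leg 3: heading=68.1°, groundspeed=162.2 kt
Leg 4: heading=331.8°, groundspeed=181.0 kt
Leg 5: heading=351.9°, groundspeed=170.6 kt

Leg 1: desired track 199.4°; wind correction -3.5° → command heading 195.9°, groundspeed 219.7 kt
Leg 2: desired track 119.5°; wind correction -9.6° → command heading 109.9°, groundspeed 181.2 kt
Leg 3: desired track 73.3°; wind correction -5.2° → command heading 68.1°, groundspeed 162.2 kt
Leg 4: desired track 322.2°; wind correction +9.6° → command heading 331.8°, groundspeed 181.0 kt
Leg 5: desired track 343.7°; wind correction +8.2° → command heading 351.9°, groundspeed 170.6 kt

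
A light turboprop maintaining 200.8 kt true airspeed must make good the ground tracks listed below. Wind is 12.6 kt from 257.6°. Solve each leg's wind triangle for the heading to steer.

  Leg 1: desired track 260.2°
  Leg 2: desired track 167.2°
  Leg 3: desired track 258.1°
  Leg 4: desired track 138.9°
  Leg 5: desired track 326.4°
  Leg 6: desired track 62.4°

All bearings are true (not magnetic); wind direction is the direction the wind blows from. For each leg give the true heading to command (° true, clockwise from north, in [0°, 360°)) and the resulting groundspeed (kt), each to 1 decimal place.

Leg 1: desired track 260.2°; wind correction -0.2° → command heading 260.0°, groundspeed 188.2 kt
Leg 2: desired track 167.2°; wind correction +3.6° → command heading 170.8°, groundspeed 200.5 kt
Leg 3: desired track 258.1°; wind correction +0.0° → command heading 258.1°, groundspeed 188.2 kt
Leg 4: desired track 138.9°; wind correction +3.2° → command heading 142.1°, groundspeed 206.5 kt
Leg 5: desired track 326.4°; wind correction -3.4° → command heading 323.0°, groundspeed 195.9 kt
Leg 6: desired track 62.4°; wind correction -0.9° → command heading 61.5°, groundspeed 212.9 kt

Leg 1: heading=260.0°, groundspeed=188.2 kt
Leg 2: heading=170.8°, groundspeed=200.5 kt
Leg 3: heading=258.1°, groundspeed=188.2 kt
Leg 4: heading=142.1°, groundspeed=206.5 kt
Leg 5: heading=323.0°, groundspeed=195.9 kt
Leg 6: heading=61.5°, groundspeed=212.9 kt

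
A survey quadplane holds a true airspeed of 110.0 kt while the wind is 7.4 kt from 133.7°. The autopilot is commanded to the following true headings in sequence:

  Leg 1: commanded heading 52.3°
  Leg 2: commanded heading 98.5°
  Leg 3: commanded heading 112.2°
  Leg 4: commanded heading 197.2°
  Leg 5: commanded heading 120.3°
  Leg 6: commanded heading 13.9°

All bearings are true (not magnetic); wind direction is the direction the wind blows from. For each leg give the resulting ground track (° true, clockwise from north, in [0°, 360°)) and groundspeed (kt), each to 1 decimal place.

Leg 1: track=48.5°, groundspeed=109.1 kt
Leg 2: track=96.2°, groundspeed=104.0 kt
Leg 3: track=110.7°, groundspeed=103.2 kt
Leg 4: track=200.8°, groundspeed=106.9 kt
Leg 5: track=119.3°, groundspeed=102.8 kt
Leg 6: track=10.7°, groundspeed=113.9 kt

Leg 1: heading 52.3°; drift -3.8° → track 48.5°, groundspeed 109.1 kt
Leg 2: heading 98.5°; drift -2.3° → track 96.2°, groundspeed 104.0 kt
Leg 3: heading 112.2°; drift -1.5° → track 110.7°, groundspeed 103.2 kt
Leg 4: heading 197.2°; drift +3.6° → track 200.8°, groundspeed 106.9 kt
Leg 5: heading 120.3°; drift -1.0° → track 119.3°, groundspeed 102.8 kt
Leg 6: heading 13.9°; drift -3.2° → track 10.7°, groundspeed 113.9 kt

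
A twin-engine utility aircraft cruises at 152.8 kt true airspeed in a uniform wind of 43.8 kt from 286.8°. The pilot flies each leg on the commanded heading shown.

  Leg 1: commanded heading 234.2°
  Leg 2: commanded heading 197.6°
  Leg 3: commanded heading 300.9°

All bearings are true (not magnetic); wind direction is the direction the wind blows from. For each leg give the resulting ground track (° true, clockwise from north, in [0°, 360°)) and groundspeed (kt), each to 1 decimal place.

Leg 1: track=218.8°, groundspeed=130.9 kt
Leg 2: track=181.5°, groundspeed=158.4 kt
Leg 3: track=306.4°, groundspeed=110.8 kt

Leg 1: heading 234.2°; drift -15.4° → track 218.8°, groundspeed 130.9 kt
Leg 2: heading 197.6°; drift -16.1° → track 181.5°, groundspeed 158.4 kt
Leg 3: heading 300.9°; drift +5.5° → track 306.4°, groundspeed 110.8 kt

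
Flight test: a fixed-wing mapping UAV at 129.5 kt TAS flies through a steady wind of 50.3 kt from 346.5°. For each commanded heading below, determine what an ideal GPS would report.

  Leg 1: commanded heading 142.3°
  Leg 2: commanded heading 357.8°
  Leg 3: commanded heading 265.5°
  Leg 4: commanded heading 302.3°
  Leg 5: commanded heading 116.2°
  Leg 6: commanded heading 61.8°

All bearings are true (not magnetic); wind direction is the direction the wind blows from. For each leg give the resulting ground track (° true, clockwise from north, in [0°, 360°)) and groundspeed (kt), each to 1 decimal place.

Leg 1: track=149.0°, groundspeed=176.6 kt
Leg 2: track=4.8°, groundspeed=80.8 kt
Leg 3: track=243.3°, groundspeed=131.4 kt
Leg 4: track=281.7°, groundspeed=99.8 kt
Leg 5: track=129.7°, groundspeed=166.2 kt
Leg 6: track=84.4°, groundspeed=126.5 kt

Leg 1: heading 142.3°; drift +6.7° → track 149.0°, groundspeed 176.6 kt
Leg 2: heading 357.8°; drift +7.0° → track 4.8°, groundspeed 80.8 kt
Leg 3: heading 265.5°; drift -22.2° → track 243.3°, groundspeed 131.4 kt
Leg 4: heading 302.3°; drift -20.6° → track 281.7°, groundspeed 99.8 kt
Leg 5: heading 116.2°; drift +13.5° → track 129.7°, groundspeed 166.2 kt
Leg 6: heading 61.8°; drift +22.6° → track 84.4°, groundspeed 126.5 kt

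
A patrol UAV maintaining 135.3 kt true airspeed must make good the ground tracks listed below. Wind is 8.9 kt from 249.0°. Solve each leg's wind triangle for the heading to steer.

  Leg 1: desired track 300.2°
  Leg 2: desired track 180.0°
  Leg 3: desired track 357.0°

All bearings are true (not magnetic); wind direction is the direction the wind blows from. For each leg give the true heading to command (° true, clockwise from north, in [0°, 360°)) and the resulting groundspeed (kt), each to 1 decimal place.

Leg 1: desired track 300.2°; wind correction -2.9° → command heading 297.3°, groundspeed 129.5 kt
Leg 2: desired track 180.0°; wind correction +3.5° → command heading 183.5°, groundspeed 131.9 kt
Leg 3: desired track 357.0°; wind correction -3.6° → command heading 353.4°, groundspeed 137.8 kt

Leg 1: heading=297.3°, groundspeed=129.5 kt
Leg 2: heading=183.5°, groundspeed=131.9 kt
Leg 3: heading=353.4°, groundspeed=137.8 kt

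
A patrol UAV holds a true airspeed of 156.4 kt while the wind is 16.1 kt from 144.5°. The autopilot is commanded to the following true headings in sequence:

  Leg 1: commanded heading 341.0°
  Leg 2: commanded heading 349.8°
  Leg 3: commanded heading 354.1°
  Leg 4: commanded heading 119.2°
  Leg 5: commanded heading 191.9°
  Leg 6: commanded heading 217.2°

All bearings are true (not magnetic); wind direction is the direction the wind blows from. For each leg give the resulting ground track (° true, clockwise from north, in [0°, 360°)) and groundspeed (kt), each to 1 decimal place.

Leg 1: track=339.5°, groundspeed=171.9 kt
Leg 2: track=347.5°, groundspeed=171.1 kt
Leg 3: track=351.4°, groundspeed=170.6 kt
Leg 4: track=116.4°, groundspeed=142.0 kt
Leg 5: track=196.6°, groundspeed=146.0 kt
Leg 6: track=223.0°, groundspeed=152.4 kt

Leg 1: heading 341.0°; drift -1.5° → track 339.5°, groundspeed 171.9 kt
Leg 2: heading 349.8°; drift -2.3° → track 347.5°, groundspeed 171.1 kt
Leg 3: heading 354.1°; drift -2.7° → track 351.4°, groundspeed 170.6 kt
Leg 4: heading 119.2°; drift -2.8° → track 116.4°, groundspeed 142.0 kt
Leg 5: heading 191.9°; drift +4.7° → track 196.6°, groundspeed 146.0 kt
Leg 6: heading 217.2°; drift +5.8° → track 223.0°, groundspeed 152.4 kt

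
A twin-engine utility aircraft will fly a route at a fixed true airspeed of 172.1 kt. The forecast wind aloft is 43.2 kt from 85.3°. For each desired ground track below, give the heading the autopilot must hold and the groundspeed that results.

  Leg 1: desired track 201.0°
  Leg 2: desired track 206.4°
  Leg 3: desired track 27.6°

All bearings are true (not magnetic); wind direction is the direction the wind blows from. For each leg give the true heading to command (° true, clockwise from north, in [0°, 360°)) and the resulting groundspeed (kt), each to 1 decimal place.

Leg 1: heading=187.9°, groundspeed=186.4 kt
Leg 2: heading=194.0°, groundspeed=190.4 kt
Leg 3: heading=39.8°, groundspeed=145.1 kt

Leg 1: desired track 201.0°; wind correction -13.1° → command heading 187.9°, groundspeed 186.4 kt
Leg 2: desired track 206.4°; wind correction -12.4° → command heading 194.0°, groundspeed 190.4 kt
Leg 3: desired track 27.6°; wind correction +12.2° → command heading 39.8°, groundspeed 145.1 kt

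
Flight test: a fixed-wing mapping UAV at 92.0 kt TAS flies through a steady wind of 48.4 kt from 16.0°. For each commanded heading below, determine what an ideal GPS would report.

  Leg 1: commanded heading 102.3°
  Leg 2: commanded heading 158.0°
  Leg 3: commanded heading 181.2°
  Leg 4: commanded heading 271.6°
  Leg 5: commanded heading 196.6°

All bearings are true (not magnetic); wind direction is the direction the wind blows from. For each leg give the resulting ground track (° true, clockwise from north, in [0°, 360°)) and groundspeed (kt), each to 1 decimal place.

Leg 1: heading 102.3°; drift +28.5° → track 130.8°, groundspeed 101.2 kt
Leg 2: heading 158.0°; drift +12.9° → track 170.9°, groundspeed 133.5 kt
Leg 3: heading 181.2°; drift +5.1° → track 186.3°, groundspeed 139.3 kt
Leg 4: heading 271.6°; drift -24.3° → track 247.3°, groundspeed 114.1 kt
Leg 5: heading 196.6°; drift -0.2° → track 196.4°, groundspeed 140.4 kt

Leg 1: track=130.8°, groundspeed=101.2 kt
Leg 2: track=170.9°, groundspeed=133.5 kt
Leg 3: track=186.3°, groundspeed=139.3 kt
Leg 4: track=247.3°, groundspeed=114.1 kt
Leg 5: track=196.4°, groundspeed=140.4 kt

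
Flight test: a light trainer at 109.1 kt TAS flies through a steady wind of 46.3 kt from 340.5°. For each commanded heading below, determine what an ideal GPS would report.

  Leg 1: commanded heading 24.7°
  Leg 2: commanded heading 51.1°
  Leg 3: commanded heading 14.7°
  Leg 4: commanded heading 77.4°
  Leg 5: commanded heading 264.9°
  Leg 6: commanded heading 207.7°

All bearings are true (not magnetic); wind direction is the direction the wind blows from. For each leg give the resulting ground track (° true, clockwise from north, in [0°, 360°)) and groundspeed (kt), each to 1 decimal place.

Leg 1: track=47.7°, groundspeed=82.5 kt
Leg 2: track=76.1°, groundspeed=103.4 kt
Leg 3: track=34.9°, groundspeed=75.4 kt
Leg 4: track=99.2°, groundspeed=123.5 kt
Leg 5: track=240.2°, groundspeed=107.4 kt
Leg 6: track=194.1°, groundspeed=144.6 kt

Leg 1: heading 24.7°; drift +23.0° → track 47.7°, groundspeed 82.5 kt
Leg 2: heading 51.1°; drift +25.0° → track 76.1°, groundspeed 103.4 kt
Leg 3: heading 14.7°; drift +20.2° → track 34.9°, groundspeed 75.4 kt
Leg 4: heading 77.4°; drift +21.8° → track 99.2°, groundspeed 123.5 kt
Leg 5: heading 264.9°; drift -24.7° → track 240.2°, groundspeed 107.4 kt
Leg 6: heading 207.7°; drift -13.6° → track 194.1°, groundspeed 144.6 kt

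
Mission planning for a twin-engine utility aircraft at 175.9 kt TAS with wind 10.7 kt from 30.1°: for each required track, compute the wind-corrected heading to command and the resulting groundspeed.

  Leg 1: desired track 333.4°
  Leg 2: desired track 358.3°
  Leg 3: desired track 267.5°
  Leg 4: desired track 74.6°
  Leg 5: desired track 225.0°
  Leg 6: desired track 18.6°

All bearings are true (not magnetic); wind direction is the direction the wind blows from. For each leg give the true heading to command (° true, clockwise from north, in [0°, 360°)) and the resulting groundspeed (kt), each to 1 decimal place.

Leg 1: heading=336.3°, groundspeed=169.8 kt
Leg 2: heading=0.1°, groundspeed=166.7 kt
Leg 3: heading=270.4°, groundspeed=181.4 kt
Leg 4: heading=72.2°, groundspeed=168.1 kt
Leg 5: heading=225.9°, groundspeed=186.2 kt
Leg 6: heading=19.3°, groundspeed=165.4 kt

Leg 1: desired track 333.4°; wind correction +2.9° → command heading 336.3°, groundspeed 169.8 kt
Leg 2: desired track 358.3°; wind correction +1.8° → command heading 0.1°, groundspeed 166.7 kt
Leg 3: desired track 267.5°; wind correction +2.9° → command heading 270.4°, groundspeed 181.4 kt
Leg 4: desired track 74.6°; wind correction -2.4° → command heading 72.2°, groundspeed 168.1 kt
Leg 5: desired track 225.0°; wind correction +0.9° → command heading 225.9°, groundspeed 186.2 kt
Leg 6: desired track 18.6°; wind correction +0.7° → command heading 19.3°, groundspeed 165.4 kt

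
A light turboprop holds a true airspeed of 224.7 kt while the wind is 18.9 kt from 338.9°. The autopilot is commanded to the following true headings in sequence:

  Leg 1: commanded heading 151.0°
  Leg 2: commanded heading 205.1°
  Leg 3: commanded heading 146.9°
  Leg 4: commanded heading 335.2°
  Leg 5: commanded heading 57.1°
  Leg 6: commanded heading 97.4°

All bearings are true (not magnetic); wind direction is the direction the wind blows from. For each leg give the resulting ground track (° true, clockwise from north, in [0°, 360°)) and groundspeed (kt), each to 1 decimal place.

Leg 1: heading 151.0°; drift +0.6° → track 151.6°, groundspeed 243.4 kt
Leg 2: heading 205.1°; drift -3.3° → track 201.8°, groundspeed 238.2 kt
Leg 3: heading 146.9°; drift +0.9° → track 147.8°, groundspeed 243.2 kt
Leg 4: heading 335.2°; drift -0.3° → track 334.9°, groundspeed 205.8 kt
Leg 5: heading 57.1°; drift +4.8° → track 61.9°, groundspeed 221.6 kt
Leg 6: heading 97.4°; drift +4.1° → track 101.5°, groundspeed 234.3 kt

Leg 1: track=151.6°, groundspeed=243.4 kt
Leg 2: track=201.8°, groundspeed=238.2 kt
Leg 3: track=147.8°, groundspeed=243.2 kt
Leg 4: track=334.9°, groundspeed=205.8 kt
Leg 5: track=61.9°, groundspeed=221.6 kt
Leg 6: track=101.5°, groundspeed=234.3 kt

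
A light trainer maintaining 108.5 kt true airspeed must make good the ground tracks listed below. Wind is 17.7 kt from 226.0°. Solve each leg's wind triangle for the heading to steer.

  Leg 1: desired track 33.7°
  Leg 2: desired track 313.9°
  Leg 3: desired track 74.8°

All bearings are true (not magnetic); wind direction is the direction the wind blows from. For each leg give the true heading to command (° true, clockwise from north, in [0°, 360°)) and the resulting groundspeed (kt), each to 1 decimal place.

Leg 1: heading=31.7°, groundspeed=125.7 kt
Leg 2: heading=304.5°, groundspeed=106.4 kt
Leg 3: heading=79.3°, groundspeed=123.7 kt

Leg 1: desired track 33.7°; wind correction -2.0° → command heading 31.7°, groundspeed 125.7 kt
Leg 2: desired track 313.9°; wind correction -9.4° → command heading 304.5°, groundspeed 106.4 kt
Leg 3: desired track 74.8°; wind correction +4.5° → command heading 79.3°, groundspeed 123.7 kt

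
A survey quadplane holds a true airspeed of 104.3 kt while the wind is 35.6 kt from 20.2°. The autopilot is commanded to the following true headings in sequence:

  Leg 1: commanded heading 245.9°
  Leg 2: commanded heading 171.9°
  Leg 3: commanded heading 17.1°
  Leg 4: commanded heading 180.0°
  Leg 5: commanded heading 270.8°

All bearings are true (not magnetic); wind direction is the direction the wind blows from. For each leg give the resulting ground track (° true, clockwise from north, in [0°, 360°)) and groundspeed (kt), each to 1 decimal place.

Leg 1: heading 245.9°; drift -11.2° → track 234.7°, groundspeed 131.7 kt
Leg 2: heading 171.9°; drift +7.1° → track 179.0°, groundspeed 136.7 kt
Leg 3: heading 17.1°; drift -1.6° → track 15.5°, groundspeed 68.8 kt
Leg 4: heading 180.0°; drift +5.1° → track 185.1°, groundspeed 138.3 kt
Leg 5: heading 270.8°; drift -16.1° → track 254.7°, groundspeed 120.9 kt

Leg 1: track=234.7°, groundspeed=131.7 kt
Leg 2: track=179.0°, groundspeed=136.7 kt
Leg 3: track=15.5°, groundspeed=68.8 kt
Leg 4: track=185.1°, groundspeed=138.3 kt
Leg 5: track=254.7°, groundspeed=120.9 kt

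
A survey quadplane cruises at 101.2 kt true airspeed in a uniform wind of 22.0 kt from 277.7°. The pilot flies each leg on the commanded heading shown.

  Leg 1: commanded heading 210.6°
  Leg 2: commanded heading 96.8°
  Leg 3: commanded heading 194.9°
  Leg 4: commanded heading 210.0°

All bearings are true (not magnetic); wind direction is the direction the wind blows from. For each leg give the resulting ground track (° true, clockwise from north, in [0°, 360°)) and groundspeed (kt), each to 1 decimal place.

Leg 1: track=198.3°, groundspeed=94.8 kt
Leg 2: track=97.0°, groundspeed=123.2 kt
Leg 3: track=182.4°, groundspeed=100.8 kt
Leg 4: track=197.6°, groundspeed=95.1 kt

Leg 1: heading 210.6°; drift -12.3° → track 198.3°, groundspeed 94.8 kt
Leg 2: heading 96.8°; drift +0.2° → track 97.0°, groundspeed 123.2 kt
Leg 3: heading 194.9°; drift -12.5° → track 182.4°, groundspeed 100.8 kt
Leg 4: heading 210.0°; drift -12.4° → track 197.6°, groundspeed 95.1 kt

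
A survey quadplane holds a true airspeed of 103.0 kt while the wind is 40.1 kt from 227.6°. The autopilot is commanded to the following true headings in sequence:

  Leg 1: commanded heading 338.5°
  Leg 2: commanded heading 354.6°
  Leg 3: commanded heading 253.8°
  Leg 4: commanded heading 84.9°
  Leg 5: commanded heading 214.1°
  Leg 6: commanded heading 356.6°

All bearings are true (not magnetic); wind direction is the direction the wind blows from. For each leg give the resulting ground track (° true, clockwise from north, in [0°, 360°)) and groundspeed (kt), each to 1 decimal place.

Leg 1: heading 338.5°; drift +17.7° → track 356.2°, groundspeed 123.1 kt
Leg 2: heading 354.6°; drift +14.1° → track 8.7°, groundspeed 131.1 kt
Leg 3: heading 253.8°; drift +14.8° → track 268.6°, groundspeed 69.3 kt
Leg 4: heading 84.9°; drift -10.2° → track 74.7°, groundspeed 137.1 kt
Leg 5: heading 214.1°; drift -8.3° → track 205.8°, groundspeed 64.7 kt
Leg 6: heading 356.6°; drift +13.7° → track 10.3°, groundspeed 132.0 kt

Leg 1: track=356.2°, groundspeed=123.1 kt
Leg 2: track=8.7°, groundspeed=131.1 kt
Leg 3: track=268.6°, groundspeed=69.3 kt
Leg 4: track=74.7°, groundspeed=137.1 kt
Leg 5: track=205.8°, groundspeed=64.7 kt
Leg 6: track=10.3°, groundspeed=132.0 kt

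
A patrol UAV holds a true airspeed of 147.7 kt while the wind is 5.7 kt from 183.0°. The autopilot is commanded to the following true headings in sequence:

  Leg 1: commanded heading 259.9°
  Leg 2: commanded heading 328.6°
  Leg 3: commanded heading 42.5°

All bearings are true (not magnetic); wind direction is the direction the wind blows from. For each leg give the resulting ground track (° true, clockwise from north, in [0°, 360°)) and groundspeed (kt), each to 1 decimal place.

Leg 1: heading 259.9°; drift +2.2° → track 262.1°, groundspeed 146.5 kt
Leg 2: heading 328.6°; drift +1.2° → track 329.8°, groundspeed 152.4 kt
Leg 3: heading 42.5°; drift -1.4° → track 41.1°, groundspeed 152.1 kt

Leg 1: track=262.1°, groundspeed=146.5 kt
Leg 2: track=329.8°, groundspeed=152.4 kt
Leg 3: track=41.1°, groundspeed=152.1 kt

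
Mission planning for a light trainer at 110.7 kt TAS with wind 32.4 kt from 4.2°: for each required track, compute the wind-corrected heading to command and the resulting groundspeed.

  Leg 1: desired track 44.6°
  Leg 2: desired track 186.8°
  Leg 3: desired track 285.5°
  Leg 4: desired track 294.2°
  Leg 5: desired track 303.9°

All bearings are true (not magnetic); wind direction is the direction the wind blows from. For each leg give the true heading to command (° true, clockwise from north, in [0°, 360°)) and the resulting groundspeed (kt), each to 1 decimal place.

Leg 1: heading=33.7°, groundspeed=84.0 kt
Leg 2: heading=187.6°, groundspeed=143.1 kt
Leg 3: heading=302.2°, groundspeed=99.7 kt
Leg 4: heading=310.2°, groundspeed=95.3 kt
Leg 5: heading=318.6°, groundspeed=91.0 kt

Leg 1: desired track 44.6°; wind correction -10.9° → command heading 33.7°, groundspeed 84.0 kt
Leg 2: desired track 186.8°; wind correction +0.8° → command heading 187.6°, groundspeed 143.1 kt
Leg 3: desired track 285.5°; wind correction +16.7° → command heading 302.2°, groundspeed 99.7 kt
Leg 4: desired track 294.2°; wind correction +16.0° → command heading 310.2°, groundspeed 95.3 kt
Leg 5: desired track 303.9°; wind correction +14.7° → command heading 318.6°, groundspeed 91.0 kt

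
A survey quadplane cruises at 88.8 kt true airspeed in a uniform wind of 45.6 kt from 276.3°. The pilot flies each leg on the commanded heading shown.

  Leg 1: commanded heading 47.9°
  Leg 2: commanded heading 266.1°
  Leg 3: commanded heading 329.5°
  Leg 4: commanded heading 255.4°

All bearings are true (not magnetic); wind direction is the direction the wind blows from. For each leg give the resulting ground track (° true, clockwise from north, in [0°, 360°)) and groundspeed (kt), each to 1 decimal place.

Leg 1: heading 47.9°; drift +16.0° → track 63.9°, groundspeed 123.9 kt
Leg 2: heading 266.1°; drift -10.4° → track 255.7°, groundspeed 44.7 kt
Leg 3: heading 329.5°; drift +30.7° → track 0.2°, groundspeed 71.5 kt
Leg 4: heading 255.4°; drift -19.4° → track 236.0°, groundspeed 49.0 kt

Leg 1: track=63.9°, groundspeed=123.9 kt
Leg 2: track=255.7°, groundspeed=44.7 kt
Leg 3: track=0.2°, groundspeed=71.5 kt
Leg 4: track=236.0°, groundspeed=49.0 kt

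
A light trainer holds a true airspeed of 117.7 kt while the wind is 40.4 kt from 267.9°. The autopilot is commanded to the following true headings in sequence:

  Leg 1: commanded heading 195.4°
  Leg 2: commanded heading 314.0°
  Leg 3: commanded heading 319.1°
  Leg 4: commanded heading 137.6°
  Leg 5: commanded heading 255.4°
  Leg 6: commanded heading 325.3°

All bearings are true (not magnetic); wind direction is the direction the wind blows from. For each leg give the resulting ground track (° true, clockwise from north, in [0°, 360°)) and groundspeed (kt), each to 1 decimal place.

Leg 1: track=175.3°, groundspeed=112.4 kt
Leg 2: track=332.0°, groundspeed=94.3 kt
Leg 3: track=337.9°, groundspeed=97.6 kt
Leg 4: track=125.5°, groundspeed=147.1 kt
Leg 5: track=249.0°, groundspeed=78.7 kt
Leg 6: track=344.8°, groundspeed=101.8 kt

Leg 1: heading 195.4°; drift -20.1° → track 175.3°, groundspeed 112.4 kt
Leg 2: heading 314.0°; drift +18.0° → track 332.0°, groundspeed 94.3 kt
Leg 3: heading 319.1°; drift +18.8° → track 337.9°, groundspeed 97.6 kt
Leg 4: heading 137.6°; drift -12.1° → track 125.5°, groundspeed 147.1 kt
Leg 5: heading 255.4°; drift -6.4° → track 249.0°, groundspeed 78.7 kt
Leg 6: heading 325.3°; drift +19.5° → track 344.8°, groundspeed 101.8 kt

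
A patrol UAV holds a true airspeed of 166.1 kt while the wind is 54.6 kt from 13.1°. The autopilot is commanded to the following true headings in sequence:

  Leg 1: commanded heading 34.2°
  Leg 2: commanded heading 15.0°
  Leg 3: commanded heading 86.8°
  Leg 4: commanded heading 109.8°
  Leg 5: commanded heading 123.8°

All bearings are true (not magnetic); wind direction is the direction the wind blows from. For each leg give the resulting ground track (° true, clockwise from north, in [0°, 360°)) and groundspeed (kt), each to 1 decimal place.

Leg 1: heading 34.2°; drift +9.7° → track 43.9°, groundspeed 116.8 kt
Leg 2: heading 15.0°; drift +0.9° → track 15.9°, groundspeed 111.5 kt
Leg 3: heading 86.8°; drift +19.2° → track 106.0°, groundspeed 159.6 kt
Leg 4: heading 109.8°; drift +17.5° → track 127.3°, groundspeed 180.8 kt
Leg 5: heading 123.8°; drift +15.4° → track 139.2°, groundspeed 192.3 kt

Leg 1: track=43.9°, groundspeed=116.8 kt
Leg 2: track=15.9°, groundspeed=111.5 kt
Leg 3: track=106.0°, groundspeed=159.6 kt
Leg 4: track=127.3°, groundspeed=180.8 kt
Leg 5: track=139.2°, groundspeed=192.3 kt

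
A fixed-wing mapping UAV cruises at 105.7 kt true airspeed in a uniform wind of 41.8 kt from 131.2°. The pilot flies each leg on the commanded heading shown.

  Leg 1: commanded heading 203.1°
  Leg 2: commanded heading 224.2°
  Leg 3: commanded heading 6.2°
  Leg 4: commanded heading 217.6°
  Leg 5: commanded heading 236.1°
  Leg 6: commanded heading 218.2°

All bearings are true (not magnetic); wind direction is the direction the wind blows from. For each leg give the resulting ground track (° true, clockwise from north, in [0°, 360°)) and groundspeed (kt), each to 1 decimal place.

Leg 1: heading 203.1°; drift +23.2° → track 226.3°, groundspeed 100.9 kt
Leg 2: heading 224.2°; drift +21.2° → track 245.4°, groundspeed 115.7 kt
Leg 3: heading 6.2°; drift -14.8° → track 351.4°, groundspeed 134.1 kt
Leg 4: heading 217.6°; drift +22.0° → track 239.6°, groundspeed 111.2 kt
Leg 5: heading 236.1°; drift +19.1° → track 255.2°, groundspeed 123.3 kt
Leg 6: heading 218.2°; drift +22.0° → track 240.2°, groundspeed 111.6 kt

Leg 1: track=226.3°, groundspeed=100.9 kt
Leg 2: track=245.4°, groundspeed=115.7 kt
Leg 3: track=351.4°, groundspeed=134.1 kt
Leg 4: track=239.6°, groundspeed=111.2 kt
Leg 5: track=255.2°, groundspeed=123.3 kt
Leg 6: track=240.2°, groundspeed=111.6 kt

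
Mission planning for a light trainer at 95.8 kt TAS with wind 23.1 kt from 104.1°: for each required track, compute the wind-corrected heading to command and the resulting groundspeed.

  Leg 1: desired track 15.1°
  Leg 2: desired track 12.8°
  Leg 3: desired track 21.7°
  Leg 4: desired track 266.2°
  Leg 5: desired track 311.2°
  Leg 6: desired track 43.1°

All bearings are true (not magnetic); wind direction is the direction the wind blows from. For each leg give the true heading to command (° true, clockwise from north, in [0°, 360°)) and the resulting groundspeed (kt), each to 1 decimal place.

Leg 1: desired track 15.1°; wind correction +14.0° → command heading 29.1°, groundspeed 92.6 kt
Leg 2: desired track 12.8°; wind correction +13.9° → command heading 26.7°, groundspeed 93.5 kt
Leg 3: desired track 21.7°; wind correction +13.8° → command heading 35.5°, groundspeed 90.0 kt
Leg 4: desired track 266.2°; wind correction -4.3° → command heading 261.9°, groundspeed 117.5 kt
Leg 5: desired track 311.2°; wind correction +6.3° → command heading 317.5°, groundspeed 115.8 kt
Leg 6: desired track 43.1°; wind correction +12.2° → command heading 55.3°, groundspeed 82.4 kt

Leg 1: heading=29.1°, groundspeed=92.6 kt
Leg 2: heading=26.7°, groundspeed=93.5 kt
Leg 3: heading=35.5°, groundspeed=90.0 kt
Leg 4: heading=261.9°, groundspeed=117.5 kt
Leg 5: heading=317.5°, groundspeed=115.8 kt
Leg 6: heading=55.3°, groundspeed=82.4 kt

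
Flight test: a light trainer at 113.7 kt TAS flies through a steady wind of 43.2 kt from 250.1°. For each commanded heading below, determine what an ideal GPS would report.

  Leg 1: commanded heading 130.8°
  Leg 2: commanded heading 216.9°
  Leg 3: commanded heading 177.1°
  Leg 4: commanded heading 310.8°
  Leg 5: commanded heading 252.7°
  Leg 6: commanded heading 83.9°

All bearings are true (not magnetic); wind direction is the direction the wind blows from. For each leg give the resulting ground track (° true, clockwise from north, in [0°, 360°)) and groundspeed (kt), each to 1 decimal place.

Leg 1: track=115.2°, groundspeed=140.0 kt
Leg 2: track=199.9°, groundspeed=81.1 kt
Leg 3: track=154.9°, groundspeed=109.2 kt
Leg 4: track=332.9°, groundspeed=99.9 kt
Leg 5: track=254.3°, groundspeed=70.6 kt
Leg 6: track=80.1°, groundspeed=156.0 kt

Leg 1: heading 130.8°; drift -15.6° → track 115.2°, groundspeed 140.0 kt
Leg 2: heading 216.9°; drift -17.0° → track 199.9°, groundspeed 81.1 kt
Leg 3: heading 177.1°; drift -22.2° → track 154.9°, groundspeed 109.2 kt
Leg 4: heading 310.8°; drift +22.1° → track 332.9°, groundspeed 99.9 kt
Leg 5: heading 252.7°; drift +1.6° → track 254.3°, groundspeed 70.6 kt
Leg 6: heading 83.9°; drift -3.8° → track 80.1°, groundspeed 156.0 kt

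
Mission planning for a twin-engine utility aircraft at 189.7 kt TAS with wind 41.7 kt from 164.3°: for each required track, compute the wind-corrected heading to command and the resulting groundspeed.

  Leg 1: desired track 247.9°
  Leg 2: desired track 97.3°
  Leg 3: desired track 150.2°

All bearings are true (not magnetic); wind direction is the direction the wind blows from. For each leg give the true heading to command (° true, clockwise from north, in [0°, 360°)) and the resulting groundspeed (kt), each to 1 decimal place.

Leg 1: desired track 247.9°; wind correction -12.6° → command heading 235.3°, groundspeed 180.5 kt
Leg 2: desired track 97.3°; wind correction +11.7° → command heading 109.0°, groundspeed 169.5 kt
Leg 3: desired track 150.2°; wind correction +3.1° → command heading 153.3°, groundspeed 149.0 kt

Leg 1: heading=235.3°, groundspeed=180.5 kt
Leg 2: heading=109.0°, groundspeed=169.5 kt
Leg 3: heading=153.3°, groundspeed=149.0 kt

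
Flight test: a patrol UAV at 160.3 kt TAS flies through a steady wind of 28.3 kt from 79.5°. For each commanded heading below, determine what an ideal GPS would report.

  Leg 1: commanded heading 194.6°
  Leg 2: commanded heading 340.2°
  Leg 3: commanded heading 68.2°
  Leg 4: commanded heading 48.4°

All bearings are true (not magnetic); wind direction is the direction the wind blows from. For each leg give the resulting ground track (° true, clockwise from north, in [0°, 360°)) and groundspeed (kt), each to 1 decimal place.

Leg 1: track=203.1°, groundspeed=174.2 kt
Leg 2: track=330.6°, groundspeed=167.2 kt
Leg 3: track=65.8°, groundspeed=132.7 kt
Leg 4: track=42.3°, groundspeed=136.9 kt

Leg 1: heading 194.6°; drift +8.5° → track 203.1°, groundspeed 174.2 kt
Leg 2: heading 340.2°; drift -9.6° → track 330.6°, groundspeed 167.2 kt
Leg 3: heading 68.2°; drift -2.4° → track 65.8°, groundspeed 132.7 kt
Leg 4: heading 48.4°; drift -6.1° → track 42.3°, groundspeed 136.9 kt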